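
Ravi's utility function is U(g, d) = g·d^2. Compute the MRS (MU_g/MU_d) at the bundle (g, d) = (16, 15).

MU_g = d^2 and MU_d = 2·g·d.
MRS = MU_g/MU_d = (1/2)·d/g.
At (16, 15): MRS = 15/32.
That is, one extra unit of g is worth 15/32 units of d at the margin.

MRS = 15/32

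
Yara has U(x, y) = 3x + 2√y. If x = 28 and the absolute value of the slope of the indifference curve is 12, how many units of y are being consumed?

MU_x = 3, MU_y = 2/(2√y).
MRS = 3 ÷ (2/(2√y)).
MRS depends only on y: 3·√y = 12 ⇒ √y = 12/3 = 4 ⇒ y = 16.

y = 16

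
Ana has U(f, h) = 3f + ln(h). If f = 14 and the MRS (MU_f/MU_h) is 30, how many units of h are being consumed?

MU_f = 3, MU_h = 1/h.
MRS = 3 ÷ (1/h).
MRS depends only on h: 3·h = 30 ⇒ h = 30/3 = 10.

h = 10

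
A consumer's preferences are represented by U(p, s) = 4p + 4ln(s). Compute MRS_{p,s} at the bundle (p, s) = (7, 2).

MRS = 2

MU_p = 4, MU_s = 4/s.
MRS = 4 ÷ (4/s).
At (7, 2): MRS = 2.
The indifference curve has slope −2 at this bundle.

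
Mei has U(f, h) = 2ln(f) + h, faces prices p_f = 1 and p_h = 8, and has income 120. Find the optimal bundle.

f* = 16, h* = 13

MU_f = 2/f, MU_h = 1.
MRS = 2/f ÷ 1.
Tangency: set MRS = p_f/p_h = 1/8 = 0.125.
MRS depends only on f: 2/f = 0.125 ⇒ f* = 2/0.125 = 16.
From the budget, 8·h = 120 − 1·16 = 104, so h* = 13.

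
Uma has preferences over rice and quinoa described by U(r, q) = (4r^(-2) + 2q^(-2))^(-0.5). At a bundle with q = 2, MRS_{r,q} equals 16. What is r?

r = 1

For CES with ρ = -2, MRS = (4/2)·(q/r)^3.
Setting (4/2)·(2/r)^3 = 16 gives (2/r)^3 = 8, so 2/r = 2 and r = 1.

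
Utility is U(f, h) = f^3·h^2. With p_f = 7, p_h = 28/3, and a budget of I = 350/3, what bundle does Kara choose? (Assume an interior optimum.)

MU_f = 3·f^2·h^2 and MU_h = 2·f^3·h.
MRS = MU_f/MU_h = (3/2)·h/f.
Tangency: set MRS = p_f/p_h = 7/(28/3) = 0.75.
So (3/2)·h/f = 0.75, i.e. h = 0.5·f.
Substitute into the budget 7·f + (28/3)·h = 350/3: (35/3)·f = 350/3, so f* = 10.
Then h* = 0.5·10 = 5.

f* = 10, h* = 5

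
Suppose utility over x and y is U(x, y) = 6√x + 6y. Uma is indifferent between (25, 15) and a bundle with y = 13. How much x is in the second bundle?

U(25, 15) = 120.
Set U(x, 13) = 120 and solve.
With y = 13: 6√x = 120 − 6·13 = 42, so √x = 7 and x = 49.
Check: U(49, 13) = 120.

x = 49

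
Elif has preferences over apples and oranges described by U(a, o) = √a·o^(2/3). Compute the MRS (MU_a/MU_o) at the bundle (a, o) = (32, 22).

MU_a = 0.5·a^(-0.5)·o^(2/3) and MU_o = 2/3·√a·o^(-1/3).
MRS = MU_a/MU_o = (0.75)·o/a.
At (32, 22): MRS = 33/64.
The indifference curve has slope −33/64 at this bundle.

MRS = 33/64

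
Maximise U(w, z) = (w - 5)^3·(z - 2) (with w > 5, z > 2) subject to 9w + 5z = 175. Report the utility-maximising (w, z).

MU_w = 3·(w−5)^2·(z−2), MU_z = (w−5)^3.
MRS = (3/1)·(z−2)/(w−5).
Tangency: set MRS = p_w/p_z = 9/5 = 1.8.
So (3/1)·(z − 2)/(w − 5) = 1.8, i.e. (z − 2) = 0.6·(w − 5).
Rewrite the budget in excess-of-subsistence terms: 9·(w − 5) + 5·(z − 2) = 175 − 9·5 − 5·2 = 120.
Substituting, 12·(w − 5) = 120, so w − 5 = 10 and w* = 15.
Then z − 2 = 0.6·10 = 6, so z* = 8.

w* = 15, z* = 8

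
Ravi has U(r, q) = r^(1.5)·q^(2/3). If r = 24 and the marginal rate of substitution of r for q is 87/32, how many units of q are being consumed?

q = 29

MU_r = 1.5·√r·q^(2/3) and MU_q = 2/3·r^(1.5)·q^(-1/3).
MRS = MU_r/MU_q = (2.25)·q/r.
Substitute r = 24: MRS = q/(32/3). Setting q/(32/3) = 87/32 gives q = (87/32)·(32/3) = 29.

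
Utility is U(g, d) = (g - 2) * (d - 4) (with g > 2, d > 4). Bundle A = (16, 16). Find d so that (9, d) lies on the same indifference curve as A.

U(16, 16) = 168.
Set U(9, d) = 168 and solve.
With g = 9: (9 − 2) = 7, so (d − 4) = 168/7 = 24.
So d = 4 + 24 = 28.
Check: U(9, 28) = 168.

d = 28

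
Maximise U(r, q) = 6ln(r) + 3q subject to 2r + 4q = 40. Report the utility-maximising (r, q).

r* = 4, q* = 8

MU_r = 6/r, MU_q = 3.
MRS = 6/r ÷ 3.
Tangency: set MRS = p_r/p_q = 2/4 = 0.5.
MRS depends only on r: 2/r = 0.5 ⇒ r* = 2/0.5 = 4.
From the budget, 4·q = 40 − 2·4 = 32, so q* = 8.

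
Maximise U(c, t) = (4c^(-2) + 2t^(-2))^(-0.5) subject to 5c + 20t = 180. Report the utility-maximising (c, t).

c* = 12, t* = 6

For CES with ρ = -2, MRS = (4/2)·(t/c)^3.
Tangency: set MRS = p_c/p_t = 5/20 = 0.25.
So (t/c)^3 = 0.125; taking the cube root, t/c = 0.5, i.e. t = 0.5·c.
Substitute into the budget 5·c + 20·t = 180: 15·c = 180, so c* = 12 and t* = 0.5·12 = 6.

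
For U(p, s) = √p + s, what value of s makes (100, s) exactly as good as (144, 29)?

s = 31

U(144, 29) = 41.
Set U(100, s) = 41 and solve.
With p = 100: √100 = 10, so s = 41 − 10 = 31.
Check: U(100, 31) = 41.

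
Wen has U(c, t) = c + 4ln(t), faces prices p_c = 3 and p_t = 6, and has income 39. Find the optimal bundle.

c* = 9, t* = 2

MU_c = 1, MU_t = 4/t.
MRS = 1 ÷ (4/t).
Tangency: set MRS = p_c/p_t = 3/6 = 0.5.
MRS depends only on t: 0.25·t = 0.5 ⇒ t* = 0.5/0.25 = 2.
From the budget, 3·c = 39 − 6·2 = 27, so c* = 9.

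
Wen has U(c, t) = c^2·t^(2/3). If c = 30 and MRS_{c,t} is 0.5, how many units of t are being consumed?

t = 5

MU_c = 2·c·t^(2/3) and MU_t = 2/3·c^2·t^(-1/3).
MRS = MU_c/MU_t = (3)·t/c.
Substitute c = 30: MRS = t/10. Setting t/10 = 0.5 gives t = 0.5·10 = 5.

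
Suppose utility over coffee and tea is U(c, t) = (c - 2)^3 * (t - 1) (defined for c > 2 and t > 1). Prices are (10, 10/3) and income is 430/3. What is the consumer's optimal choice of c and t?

c* = 11, t* = 10

MU_c = 3·(c−2)^2·(t−1), MU_t = (c−2)^3.
MRS = (3/1)·(t−1)/(c−2).
Tangency: set MRS = p_c/p_t = 10/(10/3) = 3.
So (3/1)·(t − 1)/(c − 2) = 3, i.e. (t − 1) = (c − 2).
Rewrite the budget in excess-of-subsistence terms: 10·(c − 2) + (10/3)·(t − 1) = 430/3 − 10·2 − (10/3)·1 = 120.
Substituting, (40/3)·(c − 2) = 120, so c − 2 = 9 and c* = 11.
Then t − 1 = 9, so t* = 10.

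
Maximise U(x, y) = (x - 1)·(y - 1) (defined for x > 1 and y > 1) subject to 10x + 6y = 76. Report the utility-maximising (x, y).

MU_x = (y−1), MU_y = (x−1).
MRS = (y−1)/(x−1).
Tangency: set MRS = p_x/p_y = 10/6 = 5/3.
So (y − 1)/(x − 1) = 5/3, i.e. (y − 1) = (5/3)·(x − 1).
Rewrite the budget in excess-of-subsistence terms: 10·(x − 1) + 6·(y − 1) = 76 − 10·1 − 6·1 = 60.
Substituting, 20·(x − 1) = 60, so x − 1 = 3 and x* = 4.
Then y − 1 = (5/3)·3 = 5, so y* = 6.

x* = 4, y* = 6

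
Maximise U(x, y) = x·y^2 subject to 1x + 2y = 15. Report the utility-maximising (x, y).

MU_x = y^2 and MU_y = 2·x·y.
MRS = MU_x/MU_y = (1/2)·y/x.
Tangency: set MRS = p_x/p_y = 1/2 = 0.5.
So (1/2)·y/x = 0.5, i.e. y = x.
Substitute into the budget 1·x + 2·y = 15: 3·x = 15, so x* = 5.
Then y* = 5.

x* = 5, y* = 5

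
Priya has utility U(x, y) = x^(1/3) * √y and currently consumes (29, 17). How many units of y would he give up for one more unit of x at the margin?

MU_x = 1/3·x^(-2/3)·√y and MU_y = 0.5·x^(1/3)·y^(-0.5).
MRS = MU_x/MU_y = (2/3)·y/x.
At (29, 17): MRS = 34/87.
That is, one extra unit of x is worth 34/87 units of y at the margin.

MRS = 34/87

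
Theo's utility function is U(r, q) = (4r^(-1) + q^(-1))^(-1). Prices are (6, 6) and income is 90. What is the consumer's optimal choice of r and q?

r* = 10, q* = 5

For CES with ρ = -1, MRS = (4/1)·(q/r)^2.
Tangency: set MRS = p_r/p_q = 6/6 = 1.
So (q/r)^2 = 0.25; taking the square root, q/r = 0.5, i.e. q = 0.5·r.
Substitute into the budget 6·r + 6·q = 90: 9·r = 90, so r* = 10 and q* = 0.5·10 = 5.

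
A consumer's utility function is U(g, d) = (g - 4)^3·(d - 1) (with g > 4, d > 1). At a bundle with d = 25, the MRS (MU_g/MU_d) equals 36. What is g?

MU_g = 3·(g−4)^2·(d−1), MU_d = (g−4)^3.
MRS = (3/1)·(d−1)/(g−4).
Substitute d = 25: MRS = 72/(g − 4). Setting this equal to 36 gives g − 4 = 72/36 = 2, so g = 6.

g = 6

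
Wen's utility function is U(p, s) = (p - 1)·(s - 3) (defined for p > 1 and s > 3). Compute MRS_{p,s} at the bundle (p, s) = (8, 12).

MU_p = (s−3), MU_s = (p−1).
MRS = (s−3)/(p−1).
At (8, 12): MRS = 9/7.
The indifference curve has slope −9/7 at this bundle.

MRS = 9/7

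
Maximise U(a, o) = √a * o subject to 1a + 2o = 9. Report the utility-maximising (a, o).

MU_a = 0.5·a^(-0.5)·o and MU_o = √a.
MRS = MU_a/MU_o = (0.5)·o/a.
Tangency: set MRS = p_a/p_o = 1/2 = 0.5.
So (0.5)·o/a = 0.5, i.e. o = a.
Substitute into the budget 1·a + 2·o = 9: 3·a = 9, so a* = 3.
Then o* = 3.

a* = 3, o* = 3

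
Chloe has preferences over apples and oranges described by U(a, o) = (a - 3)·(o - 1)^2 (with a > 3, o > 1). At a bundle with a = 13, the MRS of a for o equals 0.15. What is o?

o = 4

MU_a = (o−1)^2, MU_o = 2·(a−3)·(o−1).
MRS = (1/2)·(o−1)/(a−3).
Substitute a = 13: MRS = (o − 1)/20. Setting this equal to 0.15 gives o − 1 = 0.15·20 = 3, so o = 4.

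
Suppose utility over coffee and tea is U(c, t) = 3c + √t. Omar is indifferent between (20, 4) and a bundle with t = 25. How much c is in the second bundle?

c = 19

U(20, 4) = 62.
Set U(c, 25) = 62 and solve.
With t = 25: √25 = 5, so 3c = 62 − 5 = 57 and c = 19.
Check: U(19, 25) = 62.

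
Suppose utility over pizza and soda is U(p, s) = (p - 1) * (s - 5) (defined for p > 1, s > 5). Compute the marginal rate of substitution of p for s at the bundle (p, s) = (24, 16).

MRS = 11/23

MU_p = (s−5), MU_s = (p−1).
MRS = (s−5)/(p−1).
At (24, 16): MRS = 11/23.
So at (24, 16) the consumer would give up 11/23 units of s for one more unit of p.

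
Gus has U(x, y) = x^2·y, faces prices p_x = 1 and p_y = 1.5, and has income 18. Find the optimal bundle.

MU_x = 2·x·y and MU_y = x^2.
MRS = MU_x/MU_y = (2/1)·y/x.
Tangency: set MRS = p_x/p_y = 1/1.5 = 2/3.
So (2/1)·y/x = 2/3, i.e. y = (1/3)·x.
Substitute into the budget 1·x + 1.5·y = 18: 1.5·x = 18, so x* = 12.
Then y* = (1/3)·12 = 4.

x* = 12, y* = 4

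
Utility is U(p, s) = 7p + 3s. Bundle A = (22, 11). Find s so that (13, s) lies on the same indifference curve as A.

U(22, 11) = 187.
Set U(13, s) = 187 and solve.
7·13 + 3s = 187 ⇒ 3s = 96 ⇒ s = 32.
Check: U(13, 32) = 187.

s = 32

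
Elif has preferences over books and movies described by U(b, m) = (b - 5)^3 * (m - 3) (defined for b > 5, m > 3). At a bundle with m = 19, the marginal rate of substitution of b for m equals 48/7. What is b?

MU_b = 3·(b−5)^2·(m−3), MU_m = (b−5)^3.
MRS = (3/1)·(m−3)/(b−5).
Substitute m = 19: MRS = 48/(b − 5). Setting this equal to 48/7 gives b − 5 = 48/(48/7) = 7, so b = 12.

b = 12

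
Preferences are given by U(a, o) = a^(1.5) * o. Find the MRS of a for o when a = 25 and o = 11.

MRS = 33/50

MU_a = 1.5·√a·o and MU_o = a^(1.5).
MRS = MU_a/MU_o = (1.5)·o/a.
At (25, 11): MRS = 33/50.
That is, one extra unit of a is worth 33/50 units of o at the margin.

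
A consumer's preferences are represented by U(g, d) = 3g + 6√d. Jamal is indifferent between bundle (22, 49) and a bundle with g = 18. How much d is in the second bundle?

U(22, 49) = 108.
Set U(18, d) = 108 and solve.
With g = 18: 6√d = 108 − 3·18 = 54, so √d = 9 and d = 81.
Check: U(18, 81) = 108.

d = 81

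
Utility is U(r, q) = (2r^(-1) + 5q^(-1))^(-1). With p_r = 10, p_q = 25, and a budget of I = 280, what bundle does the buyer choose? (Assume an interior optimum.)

For CES with ρ = -1, MRS = (2/5)·(q/r)^2.
Tangency: set MRS = p_r/p_q = 10/25 = 0.4.
So (q/r)^2 = 1; taking the square root, q/r = 1, i.e. q = r.
Substitute into the budget 10·r + 25·q = 280: 35·r = 280, so r* = 8 and q* = 8.

r* = 8, q* = 8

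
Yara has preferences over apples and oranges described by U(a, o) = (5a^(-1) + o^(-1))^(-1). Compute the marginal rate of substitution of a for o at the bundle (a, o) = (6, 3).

For CES with ρ = -1, MRS = (5/1)·(o/a)^2.
At (6, 3): MRS = 1.25.
That is, one extra unit of a is worth 1.25 units of o at the margin.

MRS = 1.25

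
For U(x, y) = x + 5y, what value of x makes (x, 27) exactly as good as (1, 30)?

U(1, 30) = 151.
Set U(x, 27) = 151 and solve.
x + 5·27 = 151 ⇒ x = 16 ⇒ x = 16.
Check: U(16, 27) = 151.

x = 16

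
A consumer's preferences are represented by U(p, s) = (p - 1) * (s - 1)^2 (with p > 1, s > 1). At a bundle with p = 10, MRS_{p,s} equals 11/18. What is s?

s = 12

MU_p = (s−1)^2, MU_s = 2·(p−1)·(s−1).
MRS = (1/2)·(s−1)/(p−1).
Substitute p = 10: MRS = (s − 1)/18. Setting this equal to 11/18 gives s − 1 = (11/18)·18 = 11, so s = 12.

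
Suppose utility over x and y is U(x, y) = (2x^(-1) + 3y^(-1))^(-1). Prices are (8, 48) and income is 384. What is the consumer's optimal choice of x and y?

x* = 12, y* = 6

For CES with ρ = -1, MRS = (2/3)·(y/x)^2.
Tangency: set MRS = p_x/p_y = 8/48 = 1/6.
So (y/x)^2 = 0.25; taking the square root, y/x = 0.5, i.e. y = 0.5·x.
Substitute into the budget 8·x + 48·y = 384: 32·x = 384, so x* = 12 and y* = 0.5·12 = 6.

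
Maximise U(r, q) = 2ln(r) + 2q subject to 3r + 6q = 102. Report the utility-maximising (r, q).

r* = 2, q* = 16

MU_r = 2/r, MU_q = 2.
MRS = 2/r ÷ 2.
Tangency: set MRS = p_r/p_q = 3/6 = 0.5.
MRS depends only on r: 1/r = 0.5 ⇒ r* = 1/0.5 = 2.
From the budget, 6·q = 102 − 3·2 = 96, so q* = 16.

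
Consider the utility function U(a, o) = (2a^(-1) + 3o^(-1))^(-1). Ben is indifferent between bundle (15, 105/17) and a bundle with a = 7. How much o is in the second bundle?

U depends on (a, o) only through S = 2a^(-1) + 3o^(-1), so equal utility means equal S. At (15, 105/17): S = 13/21.
With a = 7: 2·7^(-1) = 2/7, so 3o^(-1) = 13/21 − 2/7 = 1/3, i.e. o^(-1) = 1/9.
Hence o = 1/(1/9) = 9.
Check: U(7, 9) = 1.6154.

o = 9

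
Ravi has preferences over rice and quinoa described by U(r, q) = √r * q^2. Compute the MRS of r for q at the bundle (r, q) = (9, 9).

MRS = 0.25

MU_r = 0.5·r^(-0.5)·q^2 and MU_q = 2·√r·q.
MRS = MU_r/MU_q = (0.25)·q/r.
At (9, 9): MRS = 0.25.
That is, one extra unit of r is worth 0.25 units of q at the margin.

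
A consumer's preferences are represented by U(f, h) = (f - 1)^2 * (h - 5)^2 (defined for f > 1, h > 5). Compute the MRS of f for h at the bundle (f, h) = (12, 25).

MRS = 20/11

MU_f = 2·(f−1)·(h−5)^2, MU_h = 2·(f−1)^2·(h−5).
MRS = (h−5)/(f−1).
At (12, 25): MRS = 20/11.
The indifference curve has slope −20/11 at this bundle.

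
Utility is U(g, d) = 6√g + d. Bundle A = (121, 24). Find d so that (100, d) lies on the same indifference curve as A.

U(121, 24) = 90.
Set U(100, d) = 90 and solve.
With g = 100: √100 = 10, so d = 90 − 6·10 = 30.
Check: U(100, 30) = 90.

d = 30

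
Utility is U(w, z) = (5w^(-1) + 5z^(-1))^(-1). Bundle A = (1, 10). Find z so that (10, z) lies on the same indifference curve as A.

z = 1

U depends on (w, z) only through S = 5w^(-1) + 5z^(-1), so equal utility means equal S. At (1, 10): S = 5.5.
With w = 10: 5·10^(-1) = 0.5, so 5z^(-1) = 5.5 − 0.5 = 5, i.e. z^(-1) = 1.
Hence z = 1/1 = 1.
Check: U(10, 1) = 0.1818.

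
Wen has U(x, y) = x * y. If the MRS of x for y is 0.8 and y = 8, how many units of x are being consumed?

x = 10

MU_x = y and MU_y = x.
MRS = MU_x/MU_y = y/x.
Substitute y = 8: MRS = 8/x. Setting 8/x = 0.8 gives x = 8/0.8 = 10.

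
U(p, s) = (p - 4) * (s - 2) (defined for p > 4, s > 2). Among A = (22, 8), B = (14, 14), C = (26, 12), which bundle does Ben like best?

Bundle C

Evaluate utility at each bundle:
U(A) = 108.
U(B) = 120.
U(C) = 220.
Highest utility is C, so C ≻ B ≻ A.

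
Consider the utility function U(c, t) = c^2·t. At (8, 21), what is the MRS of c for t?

MRS = 5.25

MU_c = 2·c·t and MU_t = c^2.
MRS = MU_c/MU_t = (2/1)·t/c.
At (8, 21): MRS = 5.25.
That is, one extra unit of c is worth 5.25 units of t at the margin.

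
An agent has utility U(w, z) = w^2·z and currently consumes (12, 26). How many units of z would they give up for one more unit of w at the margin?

MU_w = 2·w·z and MU_z = w^2.
MRS = MU_w/MU_z = (2/1)·z/w.
At (12, 26): MRS = 13/3.
The indifference curve has slope −13/3 at this bundle.

MRS = 13/3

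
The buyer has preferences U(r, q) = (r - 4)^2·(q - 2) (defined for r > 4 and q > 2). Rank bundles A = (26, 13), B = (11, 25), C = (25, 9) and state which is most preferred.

Evaluate utility at each bundle:
U(A) = 5324.
U(B) = 1127.
U(C) = 3087.
Highest utility is A, so A ≻ C ≻ B.

Bundle A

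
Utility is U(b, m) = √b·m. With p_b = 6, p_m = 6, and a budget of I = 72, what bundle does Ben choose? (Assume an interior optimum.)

b* = 4, m* = 8

MU_b = 0.5·b^(-0.5)·m and MU_m = √b.
MRS = MU_b/MU_m = (0.5)·m/b.
Tangency: set MRS = p_b/p_m = 6/6 = 1.
So (0.5)·m/b = 1, i.e. m = 2·b.
Substitute into the budget 6·b + 6·m = 72: 18·b = 72, so b* = 4.
Then m* = 2·4 = 8.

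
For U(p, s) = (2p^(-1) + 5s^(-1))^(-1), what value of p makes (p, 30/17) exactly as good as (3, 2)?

p = 6

U depends on (p, s) only through S = 2p^(-1) + 5s^(-1), so equal utility means equal S. At (3, 2): S = 19/6.
With s = 30/17: 5·(30/17)^(-1) = 17/6, so 2p^(-1) = 19/6 − 17/6 = 1/3, i.e. p^(-1) = 1/6.
Hence p = 1/(1/6) = 6.
Check: U(6, 30/17) = 0.3158.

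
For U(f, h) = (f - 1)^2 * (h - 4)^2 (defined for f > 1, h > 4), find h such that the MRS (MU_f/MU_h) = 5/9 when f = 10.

h = 9

MU_f = 2·(f−1)·(h−4)^2, MU_h = 2·(f−1)^2·(h−4).
MRS = (h−4)/(f−1).
Substitute f = 10: MRS = (h − 4)/9. Setting this equal to 5/9 gives h − 4 = (5/9)·9 = 5, so h = 9.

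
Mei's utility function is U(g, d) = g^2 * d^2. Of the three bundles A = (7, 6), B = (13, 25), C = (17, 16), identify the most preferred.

Evaluate utility at each bundle:
U(A) = 1764.
U(B) = 105625.
U(C) = 73984.
Highest utility is B, so B ≻ C ≻ A.

Bundle B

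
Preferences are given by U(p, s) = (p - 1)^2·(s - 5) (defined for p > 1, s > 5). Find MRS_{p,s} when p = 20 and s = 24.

MU_p = 2·(p−1)·(s−5), MU_s = (p−1)^2.
MRS = (2/1)·(s−5)/(p−1).
At (20, 24): MRS = 2.
That is, one extra unit of p is worth 2 units of s at the margin.

MRS = 2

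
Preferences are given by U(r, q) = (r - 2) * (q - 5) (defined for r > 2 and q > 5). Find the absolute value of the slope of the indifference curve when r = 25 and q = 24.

MU_r = (q−5), MU_q = (r−2).
MRS = (q−5)/(r−2).
At (25, 24): MRS = 19/23.
So at (25, 24) the consumer would give up 19/23 units of q for one more unit of r.

MRS = 19/23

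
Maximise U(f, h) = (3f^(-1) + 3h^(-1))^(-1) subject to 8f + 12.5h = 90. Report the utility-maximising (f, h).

f* = 5, h* = 4

For CES with ρ = -1, MRS = (h/f)^2.
Tangency: set MRS = p_f/p_h = 8/12.5 = 16/25.
So (h/f)^2 = 16/25; taking the square root, h/f = 0.8, i.e. h = 0.8·f.
Substitute into the budget 8·f + 12.5·h = 90: 18·f = 90, so f* = 5 and h* = 0.8·5 = 4.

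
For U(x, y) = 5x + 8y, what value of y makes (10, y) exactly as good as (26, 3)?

y = 13

U(26, 3) = 154.
Set U(10, y) = 154 and solve.
5·10 + 8y = 154 ⇒ 8y = 104 ⇒ y = 13.
Check: U(10, 13) = 154.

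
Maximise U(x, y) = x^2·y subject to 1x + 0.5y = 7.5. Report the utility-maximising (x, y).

MU_x = 2·x·y and MU_y = x^2.
MRS = MU_x/MU_y = (2/1)·y/x.
Tangency: set MRS = p_x/p_y = 1/0.5 = 2.
So (2/1)·y/x = 2, i.e. y = x.
Substitute into the budget 1·x + 0.5·y = 7.5: 1.5·x = 7.5, so x* = 5.
Then y* = 5.

x* = 5, y* = 5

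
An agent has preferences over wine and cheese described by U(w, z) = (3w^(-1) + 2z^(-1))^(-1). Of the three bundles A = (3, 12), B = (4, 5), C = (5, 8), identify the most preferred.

Bundle C

Evaluate utility at each bundle:
U(A) = 0.857.
U(B) = 0.870.
U(C) = 1.176.
Highest utility is C, so C ≻ B ≻ A.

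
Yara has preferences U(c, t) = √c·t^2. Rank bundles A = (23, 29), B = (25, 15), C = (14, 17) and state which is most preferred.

Bundle A

Evaluate utility at each bundle:
U(A) = 4033.294.
U(B) = 1125.000.
U(C) = 1081.339.
Highest utility is A, so A ≻ B ≻ C.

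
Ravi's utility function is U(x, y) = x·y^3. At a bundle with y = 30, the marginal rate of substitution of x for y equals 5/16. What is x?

x = 32

MU_x = y^3 and MU_y = 3·x·y^2.
MRS = MU_x/MU_y = (1/3)·y/x.
Substitute y = 30: MRS = 10/x. Setting 10/x = 5/16 gives x = 10/(5/16) = 32.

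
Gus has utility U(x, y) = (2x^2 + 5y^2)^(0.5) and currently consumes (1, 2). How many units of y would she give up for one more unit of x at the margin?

For CES with ρ = 2, MRS = (2/5)·(y/x)^(-1).
At (1, 2): MRS = 0.2.
The indifference curve has slope −0.2 at this bundle.

MRS = 0.2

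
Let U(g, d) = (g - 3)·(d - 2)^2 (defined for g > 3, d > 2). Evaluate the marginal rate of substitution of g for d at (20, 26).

MRS = 12/17

MU_g = (d−2)^2, MU_d = 2·(g−3)·(d−2).
MRS = (1/2)·(d−2)/(g−3).
At (20, 26): MRS = 12/17.
So at (20, 26) the consumer would give up 12/17 units of d for one more unit of g.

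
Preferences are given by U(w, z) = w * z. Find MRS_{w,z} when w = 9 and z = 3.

MU_w = z and MU_z = w.
MRS = MU_w/MU_z = z/w.
At (9, 3): MRS = 1/3.
The indifference curve has slope −1/3 at this bundle.

MRS = 1/3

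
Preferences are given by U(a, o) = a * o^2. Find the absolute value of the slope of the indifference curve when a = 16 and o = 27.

MRS = 27/32

MU_a = o^2 and MU_o = 2·a·o.
MRS = MU_a/MU_o = (1/2)·o/a.
At (16, 27): MRS = 27/32.
The indifference curve has slope −27/32 at this bundle.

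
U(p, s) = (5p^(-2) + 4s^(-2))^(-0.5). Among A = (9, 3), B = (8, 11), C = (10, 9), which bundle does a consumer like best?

Evaluate utility at each bundle:
U(A) = 1.406.
U(B) = 2.999.
U(C) = 3.172.
Highest utility is C, so C ≻ B ≻ A.

Bundle C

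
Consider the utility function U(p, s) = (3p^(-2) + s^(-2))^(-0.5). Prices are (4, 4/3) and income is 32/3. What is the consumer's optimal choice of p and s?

For CES with ρ = -2, MRS = (3/1)·(s/p)^3.
Tangency: set MRS = p_p/p_s = 4/(4/3) = 3.
So (s/p)^3 = 1; taking the cube root, s/p = 1, i.e. s = p.
Substitute into the budget 4·p + (4/3)·s = 32/3: (16/3)·p = 32/3, so p* = 2 and s* = 2.

p* = 2, s* = 2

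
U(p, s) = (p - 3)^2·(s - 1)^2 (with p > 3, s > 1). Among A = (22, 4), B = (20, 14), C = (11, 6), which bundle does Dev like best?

Bundle B

Evaluate utility at each bundle:
U(A) = 3249.
U(B) = 48841.
U(C) = 1600.
Highest utility is B, so B ≻ A ≻ C.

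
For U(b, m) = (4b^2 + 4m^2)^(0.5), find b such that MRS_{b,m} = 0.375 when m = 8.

For CES with ρ = 2, MRS = (m/b)^(-1).
Setting (8/b)^(-1) = 0.375 gives 8/b = 8/3 and b = 3.

b = 3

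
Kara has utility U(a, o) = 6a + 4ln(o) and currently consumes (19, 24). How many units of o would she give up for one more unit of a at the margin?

MU_a = 6, MU_o = 4/o.
MRS = 6 ÷ (4/o).
At (19, 24): MRS = 36.
So at (19, 24) the consumer would give up 36 units of o for one more unit of a.

MRS = 36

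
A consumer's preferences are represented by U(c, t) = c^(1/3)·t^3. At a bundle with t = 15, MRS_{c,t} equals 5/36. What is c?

c = 12

MU_c = 1/3·c^(-2/3)·t^3 and MU_t = 3·c^(1/3)·t^2.
MRS = MU_c/MU_t = (1/9)·t/c.
Substitute t = 15: MRS = (5/3)/c. Setting (5/3)/c = 5/36 gives c = (5/3)/(5/36) = 12.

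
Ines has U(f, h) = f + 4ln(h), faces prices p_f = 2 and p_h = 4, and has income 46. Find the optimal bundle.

MU_f = 1, MU_h = 4/h.
MRS = 1 ÷ (4/h).
Tangency: set MRS = p_f/p_h = 2/4 = 0.5.
MRS depends only on h: 0.25·h = 0.5 ⇒ h* = 0.5/0.25 = 2.
From the budget, 2·f = 46 − 4·2 = 38, so f* = 19.

f* = 19, h* = 2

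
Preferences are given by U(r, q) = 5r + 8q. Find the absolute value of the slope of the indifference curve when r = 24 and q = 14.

MRS = 0.625

MU_r = 5, MU_q = 8, so MRS = 5/8 = 0.625 at every bundle.
At (24, 14): MRS = 0.625.
That is, one extra unit of r is worth 0.625 units of q at the margin.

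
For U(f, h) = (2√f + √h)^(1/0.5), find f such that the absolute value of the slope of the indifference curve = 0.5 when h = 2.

f = 32

For CES with ρ = 0.5, MRS = (2/1)·√(h/f).
Setting (2/1)·√(2/f) = 0.5 gives √(2/f) = 0.25, so 2/f = 1/16 and f = 32.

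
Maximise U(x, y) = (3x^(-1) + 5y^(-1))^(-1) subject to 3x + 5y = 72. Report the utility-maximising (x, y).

x* = 9, y* = 9

For CES with ρ = -1, MRS = (3/5)·(y/x)^2.
Tangency: set MRS = p_x/p_y = 3/5 = 0.6.
So (y/x)^2 = 1; taking the square root, y/x = 1, i.e. y = x.
Substitute into the budget 3·x + 5·y = 72: 8·x = 72, so x* = 9 and y* = 9.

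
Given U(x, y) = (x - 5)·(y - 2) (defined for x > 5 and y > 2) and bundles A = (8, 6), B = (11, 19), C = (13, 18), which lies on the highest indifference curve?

Bundle C

Evaluate utility at each bundle:
U(A) = 12.
U(B) = 102.
U(C) = 128.
Highest utility is C, so C ≻ B ≻ A.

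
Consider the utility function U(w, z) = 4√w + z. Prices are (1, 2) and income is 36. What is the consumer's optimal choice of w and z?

w* = 16, z* = 10

MU_w = 4/(2√w), MU_z = 1.
MRS = 4/(2√w) ÷ 1.
Tangency: set MRS = p_w/p_z = 1/2 = 0.5.
MRS depends only on w: 2/√w = 0.5 ⇒ √w = 2/0.5 = 4 ⇒ w* = 16.
From the budget, 2·z = 36 − 1·16 = 20, so z* = 10.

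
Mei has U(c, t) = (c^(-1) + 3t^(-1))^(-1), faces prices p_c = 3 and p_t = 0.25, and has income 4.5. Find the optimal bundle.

c* = 1, t* = 6

For CES with ρ = -1, MRS = (1/3)·(t/c)^2.
Tangency: set MRS = p_c/p_t = 3/0.25 = 12.
So (t/c)^2 = 36; taking the square root, t/c = 6, i.e. t = 6·c.
Substitute into the budget 3·c + 0.25·t = 4.5: 4.5·c = 4.5, so c* = 1 and t* = 6·1 = 6.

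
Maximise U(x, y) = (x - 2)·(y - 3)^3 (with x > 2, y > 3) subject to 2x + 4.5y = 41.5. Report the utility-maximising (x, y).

x* = 5, y* = 7

MU_x = (y−3)^3, MU_y = 3·(x−2)·(y−3)^2.
MRS = (1/3)·(y−3)/(x−2).
Tangency: set MRS = p_x/p_y = 2/4.5 = 4/9.
So (1/3)·(y − 3)/(x − 2) = 4/9, i.e. (y − 3) = (4/3)·(x − 2).
Rewrite the budget in excess-of-subsistence terms: 2·(x − 2) + 4.5·(y − 3) = 41.5 − 2·2 − 4.5·3 = 24.
Substituting, 8·(x − 2) = 24, so x − 2 = 3 and x* = 5.
Then y − 3 = (4/3)·3 = 4, so y* = 7.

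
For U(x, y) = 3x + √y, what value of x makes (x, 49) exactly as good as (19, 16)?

U(19, 16) = 61.
Set U(x, 49) = 61 and solve.
With y = 49: √49 = 7, so 3x = 61 − 7 = 54 and x = 18.
Check: U(18, 49) = 61.

x = 18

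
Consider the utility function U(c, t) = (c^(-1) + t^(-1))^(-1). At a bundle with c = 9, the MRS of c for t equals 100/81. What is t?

t = 10

For CES with ρ = -1, MRS = (t/c)^2.
Setting (t/9)^2 = 100/81 gives t/9 = 10/9 and t = 10.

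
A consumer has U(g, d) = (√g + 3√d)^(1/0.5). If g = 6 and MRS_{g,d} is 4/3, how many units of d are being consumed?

For CES with ρ = 0.5, MRS = (1/3)·√(d/g).
Setting (1/3)·√(d/6) = 4/3 gives √(d/6) = 4, so d/6 = 16 and d = 96.

d = 96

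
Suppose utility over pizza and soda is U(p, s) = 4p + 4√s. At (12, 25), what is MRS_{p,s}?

MU_p = 4, MU_s = 4/(2√s).
MRS = 4 ÷ (4/(2√s)).
At (12, 25): MRS = 10.
The indifference curve has slope −10 at this bundle.

MRS = 10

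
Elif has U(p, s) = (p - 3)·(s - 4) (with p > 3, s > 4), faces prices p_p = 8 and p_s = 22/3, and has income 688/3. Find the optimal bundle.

p* = 14, s* = 16

MU_p = (s−4), MU_s = (p−3).
MRS = (s−4)/(p−3).
Tangency: set MRS = p_p/p_s = 8/(22/3) = 12/11.
So (s − 4)/(p − 3) = 12/11, i.e. (s − 4) = (12/11)·(p − 3).
Rewrite the budget in excess-of-subsistence terms: 8·(p − 3) + (22/3)·(s − 4) = 688/3 − 8·3 − (22/3)·4 = 176.
Substituting, 16·(p − 3) = 176, so p − 3 = 11 and p* = 14.
Then s − 4 = (12/11)·11 = 12, so s* = 16.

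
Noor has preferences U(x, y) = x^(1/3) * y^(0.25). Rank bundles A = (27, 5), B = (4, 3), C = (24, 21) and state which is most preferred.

Evaluate utility at each bundle:
U(A) = 4.486.
U(B) = 2.089.
U(C) = 6.175.
Highest utility is C, so C ≻ A ≻ B.

Bundle C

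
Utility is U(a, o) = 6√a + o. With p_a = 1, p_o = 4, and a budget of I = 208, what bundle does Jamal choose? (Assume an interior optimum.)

a* = 144, o* = 16

MU_a = 6/(2√a), MU_o = 1.
MRS = 6/(2√a) ÷ 1.
Tangency: set MRS = p_a/p_o = 1/4 = 0.25.
MRS depends only on a: 3/√a = 0.25 ⇒ √a = 3/0.25 = 12 ⇒ a* = 144.
From the budget, 4·o = 208 − 1·144 = 64, so o* = 16.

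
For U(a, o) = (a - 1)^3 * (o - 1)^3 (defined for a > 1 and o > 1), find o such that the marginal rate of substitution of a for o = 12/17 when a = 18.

o = 13

MU_a = 3·(a−1)^2·(o−1)^3, MU_o = 3·(a−1)^3·(o−1)^2.
MRS = (o−1)/(a−1).
Substitute a = 18: MRS = (o − 1)/17. Setting this equal to 12/17 gives o − 1 = (12/17)·17 = 12, so o = 13.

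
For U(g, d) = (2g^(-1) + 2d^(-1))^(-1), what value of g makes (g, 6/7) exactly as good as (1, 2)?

U depends on (g, d) only through S = 2g^(-1) + 2d^(-1), so equal utility means equal S. At (1, 2): S = 3.
With d = 6/7: 2·(6/7)^(-1) = 7/3, so 2g^(-1) = 3 − 7/3 = 2/3, i.e. g^(-1) = 1/3.
Hence g = 1/(1/3) = 3.
Check: U(3, 6/7) = 0.3333.

g = 3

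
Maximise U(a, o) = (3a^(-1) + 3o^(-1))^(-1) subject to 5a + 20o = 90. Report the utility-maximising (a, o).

For CES with ρ = -1, MRS = (o/a)^2.
Tangency: set MRS = p_a/p_o = 5/20 = 0.25.
So (o/a)^2 = 0.25; taking the square root, o/a = 0.5, i.e. o = 0.5·a.
Substitute into the budget 5·a + 20·o = 90: 15·a = 90, so a* = 6 and o* = 0.5·6 = 3.

a* = 6, o* = 3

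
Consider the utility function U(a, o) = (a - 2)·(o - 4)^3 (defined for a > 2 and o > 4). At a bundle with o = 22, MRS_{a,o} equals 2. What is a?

a = 5

MU_a = (o−4)^3, MU_o = 3·(a−2)·(o−4)^2.
MRS = (1/3)·(o−4)/(a−2).
Substitute o = 22: MRS = 6/(a − 2). Setting this equal to 2 gives a − 2 = 6/2 = 3, so a = 5.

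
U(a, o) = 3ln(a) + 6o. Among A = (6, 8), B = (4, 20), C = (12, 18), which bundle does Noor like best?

Evaluate utility at each bundle:
U(A) = 53.375.
U(B) = 124.159.
U(C) = 115.455.
Highest utility is B, so B ≻ C ≻ A.

Bundle B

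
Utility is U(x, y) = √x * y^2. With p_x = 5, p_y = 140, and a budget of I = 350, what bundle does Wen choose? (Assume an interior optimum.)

MU_x = 0.5·x^(-0.5)·y^2 and MU_y = 2·√x·y.
MRS = MU_x/MU_y = (0.25)·y/x.
Tangency: set MRS = p_x/p_y = 5/140 = 1/28.
So (0.25)·y/x = 1/28, i.e. y = (1/7)·x.
Substitute into the budget 5·x + 140·y = 350: 25·x = 350, so x* = 14.
Then y* = (1/7)·14 = 2.

x* = 14, y* = 2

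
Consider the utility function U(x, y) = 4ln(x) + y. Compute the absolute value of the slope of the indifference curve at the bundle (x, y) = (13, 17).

MRS = 4/13

MU_x = 4/x, MU_y = 1.
MRS = 4/x ÷ 1.
At (13, 17): MRS = 4/13.
The indifference curve has slope −4/13 at this bundle.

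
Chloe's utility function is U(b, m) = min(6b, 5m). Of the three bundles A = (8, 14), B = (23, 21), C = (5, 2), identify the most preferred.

Bundle B

Evaluate utility at each bundle:
U(A) = 48.
U(B) = 105.
U(C) = 10.
Highest utility is B, so B ≻ A ≻ C.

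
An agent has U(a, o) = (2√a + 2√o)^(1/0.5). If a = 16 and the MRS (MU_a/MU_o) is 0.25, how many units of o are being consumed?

o = 1

For CES with ρ = 0.5, MRS = √(o/a).
Setting √(o/16) = 0.25 gives o/16 = 1/16 and o = 1.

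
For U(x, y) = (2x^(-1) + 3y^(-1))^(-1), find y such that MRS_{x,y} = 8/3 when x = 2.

For CES with ρ = -1, MRS = (2/3)·(y/x)^2.
Setting (2/3)·(y/2)^2 = 8/3 gives (y/2)^2 = 4, so y/2 = 2 and y = 4.

y = 4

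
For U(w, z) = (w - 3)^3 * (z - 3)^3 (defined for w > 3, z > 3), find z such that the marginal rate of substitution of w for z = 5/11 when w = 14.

MU_w = 3·(w−3)^2·(z−3)^3, MU_z = 3·(w−3)^3·(z−3)^2.
MRS = (z−3)/(w−3).
Substitute w = 14: MRS = (z − 3)/11. Setting this equal to 5/11 gives z − 3 = (5/11)·11 = 5, so z = 8.

z = 8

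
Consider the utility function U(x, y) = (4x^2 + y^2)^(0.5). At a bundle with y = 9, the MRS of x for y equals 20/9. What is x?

For CES with ρ = 2, MRS = (4/1)·(y/x)^(-1).
Setting (4/1)·(9/x)^(-1) = 20/9 gives (9/x)^(-1) = 5/9, so 9/x = 1.8 and x = 5.

x = 5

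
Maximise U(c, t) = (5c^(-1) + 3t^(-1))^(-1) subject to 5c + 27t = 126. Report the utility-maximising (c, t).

For CES with ρ = -1, MRS = (5/3)·(t/c)^2.
Tangency: set MRS = p_c/p_t = 5/27.
So (t/c)^2 = 1/9; taking the square root, t/c = 1/3, i.e. t = (1/3)·c.
Substitute into the budget 5·c + 27·t = 126: 14·c = 126, so c* = 9 and t* = (1/3)·9 = 3.

c* = 9, t* = 3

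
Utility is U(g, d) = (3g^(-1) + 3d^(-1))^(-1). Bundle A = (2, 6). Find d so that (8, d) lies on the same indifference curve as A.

d = 24/13

U depends on (g, d) only through S = 3g^(-1) + 3d^(-1), so equal utility means equal S. At (2, 6): S = 2.
With g = 8: 3·8^(-1) = 0.375, so 3d^(-1) = 2 − 0.375 = 1.625, i.e. d^(-1) = 13/24.
Hence d = 1/(13/24) = 24/13.
Check: U(8, 24/13) = 0.5.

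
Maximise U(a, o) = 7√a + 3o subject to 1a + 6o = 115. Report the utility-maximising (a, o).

a* = 49, o* = 11

MU_a = 7/(2√a), MU_o = 3.
MRS = 7/(2√a) ÷ 3.
Tangency: set MRS = p_a/p_o = 1/6.
MRS depends only on a: (7/6)/√a = 1/6 ⇒ √a = (7/6)/(1/6) = 7 ⇒ a* = 49.
From the budget, 6·o = 115 − 1·49 = 66, so o* = 11.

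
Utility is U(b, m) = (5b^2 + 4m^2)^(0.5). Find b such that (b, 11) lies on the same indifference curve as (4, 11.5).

b = 5

U depends on (b, m) only through S = 5b^2 + 4m^2, so equal utility means equal S. At (4, 11.5): S = 609.
With m = 11: 4·11^2 = 484, so 5b^2 = 609 − 484 = 125, i.e. b^2 = 25.
Hence b = √25 = 5.
Check: U(5, 11) = 24.6779.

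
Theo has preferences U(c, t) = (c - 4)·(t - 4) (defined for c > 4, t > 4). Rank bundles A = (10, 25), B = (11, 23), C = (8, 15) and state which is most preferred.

Evaluate utility at each bundle:
U(A) = 126.
U(B) = 133.
U(C) = 44.
Highest utility is B, so B ≻ A ≻ C.

Bundle B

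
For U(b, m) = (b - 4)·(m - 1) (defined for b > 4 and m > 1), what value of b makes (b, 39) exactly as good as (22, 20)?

b = 13

U(22, 20) = 342.
Set U(b, 39) = 342 and solve.
With m = 39: (39 − 1) = 38, so (b − 4) = 342/38 = 9.
So b = 4 + 9 = 13.
Check: U(13, 39) = 342.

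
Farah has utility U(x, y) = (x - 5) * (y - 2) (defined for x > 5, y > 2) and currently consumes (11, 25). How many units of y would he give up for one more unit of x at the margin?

MU_x = (y−2), MU_y = (x−5).
MRS = (y−2)/(x−5).
At (11, 25): MRS = 23/6.
So at (11, 25) the consumer would give up 23/6 units of y for one more unit of x.

MRS = 23/6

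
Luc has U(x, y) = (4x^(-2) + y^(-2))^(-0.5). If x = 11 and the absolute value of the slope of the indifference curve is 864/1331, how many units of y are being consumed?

For CES with ρ = -2, MRS = (4/1)·(y/x)^3.
Setting (4/1)·(y/11)^3 = 864/1331 gives (y/11)^3 = 216/1331, so y/11 = 6/11 and y = 6.

y = 6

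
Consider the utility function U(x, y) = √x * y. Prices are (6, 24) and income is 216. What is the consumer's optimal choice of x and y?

MU_x = 0.5·x^(-0.5)·y and MU_y = √x.
MRS = MU_x/MU_y = (0.5)·y/x.
Tangency: set MRS = p_x/p_y = 6/24 = 0.25.
So (0.5)·y/x = 0.25, i.e. y = 0.5·x.
Substitute into the budget 6·x + 24·y = 216: 18·x = 216, so x* = 12.
Then y* = 0.5·12 = 6.

x* = 12, y* = 6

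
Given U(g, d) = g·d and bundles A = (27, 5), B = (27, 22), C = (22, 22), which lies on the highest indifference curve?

Bundle B

Evaluate utility at each bundle:
U(A) = 135.
U(B) = 594.
U(C) = 484.
Highest utility is B, so B ≻ C ≻ A.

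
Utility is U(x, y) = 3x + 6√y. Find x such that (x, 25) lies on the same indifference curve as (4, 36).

U(4, 36) = 48.
Set U(x, 25) = 48 and solve.
With y = 25: √25 = 5, so 3x = 48 − 6·5 = 18 and x = 6.
Check: U(6, 25) = 48.

x = 6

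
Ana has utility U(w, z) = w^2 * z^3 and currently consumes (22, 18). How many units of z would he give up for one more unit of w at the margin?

MRS = 6/11

MU_w = 2·w·z^3 and MU_z = 3·w^2·z^2.
MRS = MU_w/MU_z = (2/3)·z/w.
At (22, 18): MRS = 6/11.
That is, one extra unit of w is worth 6/11 units of z at the margin.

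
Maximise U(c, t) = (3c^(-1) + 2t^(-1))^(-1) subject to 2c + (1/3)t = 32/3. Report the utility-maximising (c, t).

For CES with ρ = -1, MRS = (3/2)·(t/c)^2.
Tangency: set MRS = p_c/p_t = 2/(1/3) = 6.
So (t/c)^2 = 4; taking the square root, t/c = 2, i.e. t = 2·c.
Substitute into the budget 2·c + (1/3)·t = 32/3: (8/3)·c = 32/3, so c* = 4 and t* = 2·4 = 8.

c* = 4, t* = 8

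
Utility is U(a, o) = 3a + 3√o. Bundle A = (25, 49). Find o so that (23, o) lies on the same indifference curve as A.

U(25, 49) = 96.
Set U(23, o) = 96 and solve.
With a = 23: 3√o = 96 − 3·23 = 27, so √o = 9 and o = 81.
Check: U(23, 81) = 96.

o = 81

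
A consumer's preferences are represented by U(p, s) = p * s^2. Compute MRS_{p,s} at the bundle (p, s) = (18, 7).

MRS = 7/36

MU_p = s^2 and MU_s = 2·p·s.
MRS = MU_p/MU_s = (1/2)·s/p.
At (18, 7): MRS = 7/36.
So at (18, 7) the consumer would give up 7/36 units of s for one more unit of p.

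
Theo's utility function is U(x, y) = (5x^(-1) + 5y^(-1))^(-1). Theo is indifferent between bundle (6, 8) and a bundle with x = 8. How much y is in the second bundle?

y = 6

U depends on (x, y) only through S = 5x^(-1) + 5y^(-1), so equal utility means equal S. At (6, 8): S = 35/24.
With x = 8: 5·8^(-1) = 0.625, so 5y^(-1) = 35/24 − 0.625 = 5/6, i.e. y^(-1) = 1/6.
Hence y = 1/(1/6) = 6.
Check: U(8, 6) = 0.6857.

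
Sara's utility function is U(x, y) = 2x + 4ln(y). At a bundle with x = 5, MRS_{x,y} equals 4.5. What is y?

MU_x = 2, MU_y = 4/y.
MRS = 2 ÷ (4/y).
MRS depends only on y: 0.5·y = 4.5 ⇒ y = 4.5/0.5 = 9.

y = 9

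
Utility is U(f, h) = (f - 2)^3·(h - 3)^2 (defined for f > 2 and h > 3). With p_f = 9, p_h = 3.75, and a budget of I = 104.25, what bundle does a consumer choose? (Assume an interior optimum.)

f* = 7, h* = 11

MU_f = 3·(f−2)^2·(h−3)^2, MU_h = 2·(f−2)^3·(h−3).
MRS = (3/2)·(h−3)/(f−2).
Tangency: set MRS = p_f/p_h = 9/3.75 = 2.4.
So (3/2)·(h − 3)/(f − 2) = 2.4, i.e. (h − 3) = 1.6·(f − 2).
Rewrite the budget in excess-of-subsistence terms: 9·(f − 2) + 3.75·(h − 3) = 104.25 − 9·2 − 3.75·3 = 75.
Substituting, 15·(f − 2) = 75, so f − 2 = 5 and f* = 7.
Then h − 3 = 1.6·5 = 8, so h* = 11.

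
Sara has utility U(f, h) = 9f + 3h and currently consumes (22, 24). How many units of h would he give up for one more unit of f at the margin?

MRS = 3

MU_f = 9, MU_h = 3, so MRS = 9/3 = 3 at every bundle.
At (22, 24): MRS = 3.
The indifference curve has slope −3 at this bundle.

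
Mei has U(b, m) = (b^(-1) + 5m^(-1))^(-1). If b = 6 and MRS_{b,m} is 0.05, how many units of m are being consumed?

m = 3

For CES with ρ = -1, MRS = (1/5)·(m/b)^2.
Setting (1/5)·(m/6)^2 = 0.05 gives (m/6)^2 = 0.25, so m/6 = 0.5 and m = 3.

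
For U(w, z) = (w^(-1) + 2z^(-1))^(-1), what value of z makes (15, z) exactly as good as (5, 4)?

z = 60/19

U depends on (w, z) only through S = w^(-1) + 2z^(-1), so equal utility means equal S. At (5, 4): S = 0.7.
With w = 15: 15^(-1) = 1/15, so 2z^(-1) = 0.7 − 1/15 = 19/30, i.e. z^(-1) = 19/60.
Hence z = 1/(19/60) = 60/19.
Check: U(15, 60/19) = 1.4286.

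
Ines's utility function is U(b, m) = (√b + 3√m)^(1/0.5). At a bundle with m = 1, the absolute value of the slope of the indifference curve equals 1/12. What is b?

For CES with ρ = 0.5, MRS = (1/3)·√(m/b).
Setting (1/3)·√(1/b) = 1/12 gives √(1/b) = 0.25, so 1/b = 1/16 and b = 16.

b = 16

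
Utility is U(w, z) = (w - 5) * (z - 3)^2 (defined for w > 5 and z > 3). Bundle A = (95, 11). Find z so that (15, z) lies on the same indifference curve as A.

z = 27

U(95, 11) = 5760.
Set U(15, z) = 5760 and solve.
With w = 15: (15 − 5) = 10, so (z − 3)^2 = 5760/10 = 576.
Taking the square root (with z > 3): z − 3 = 24, so z = 27.
Check: U(15, 27) = 5760.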